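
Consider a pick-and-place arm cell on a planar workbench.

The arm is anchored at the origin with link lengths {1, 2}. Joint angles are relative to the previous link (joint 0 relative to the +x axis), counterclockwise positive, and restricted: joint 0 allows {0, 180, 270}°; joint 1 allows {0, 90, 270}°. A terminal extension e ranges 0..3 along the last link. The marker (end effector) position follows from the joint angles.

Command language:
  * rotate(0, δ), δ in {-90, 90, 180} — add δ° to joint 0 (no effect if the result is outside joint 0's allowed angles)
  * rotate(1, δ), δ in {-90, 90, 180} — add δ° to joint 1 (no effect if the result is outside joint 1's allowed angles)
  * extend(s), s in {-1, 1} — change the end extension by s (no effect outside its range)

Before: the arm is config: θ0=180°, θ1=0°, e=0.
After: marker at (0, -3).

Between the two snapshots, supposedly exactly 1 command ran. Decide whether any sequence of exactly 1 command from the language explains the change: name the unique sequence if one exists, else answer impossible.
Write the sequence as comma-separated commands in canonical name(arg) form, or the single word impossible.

rotate(0, 90)

begin: config: θ0=180°, θ1=0°, e=0
step 1 (rotate(0, 90)): config: θ0=270°, θ1=0°, e=0
uniquely the one of 8 1-step routes that fits.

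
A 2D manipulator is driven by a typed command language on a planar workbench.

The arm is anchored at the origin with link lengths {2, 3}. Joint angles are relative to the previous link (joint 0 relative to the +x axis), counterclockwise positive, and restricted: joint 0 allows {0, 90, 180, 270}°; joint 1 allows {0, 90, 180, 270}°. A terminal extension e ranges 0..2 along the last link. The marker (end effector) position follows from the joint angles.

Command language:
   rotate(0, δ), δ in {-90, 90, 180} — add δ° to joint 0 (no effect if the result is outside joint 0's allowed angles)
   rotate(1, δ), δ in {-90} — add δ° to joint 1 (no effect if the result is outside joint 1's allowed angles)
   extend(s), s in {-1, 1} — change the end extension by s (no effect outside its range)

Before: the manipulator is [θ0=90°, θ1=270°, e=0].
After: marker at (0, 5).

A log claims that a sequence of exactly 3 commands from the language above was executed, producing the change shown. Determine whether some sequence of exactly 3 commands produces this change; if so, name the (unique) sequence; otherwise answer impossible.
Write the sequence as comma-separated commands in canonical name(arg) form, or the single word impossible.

rotate(1, -90), rotate(1, -90), rotate(1, -90)

t0: [θ0=90°, θ1=270°, e=0]
t=1 rotate(1, -90) ⇒ [θ0=90°, θ1=180°, e=0]
t=2 rotate(1, -90) ⇒ [θ0=90°, θ1=90°, e=0]
t=3 rotate(1, -90) ⇒ [θ0=90°, θ1=0°, e=0]
no rival 3-sequence matches.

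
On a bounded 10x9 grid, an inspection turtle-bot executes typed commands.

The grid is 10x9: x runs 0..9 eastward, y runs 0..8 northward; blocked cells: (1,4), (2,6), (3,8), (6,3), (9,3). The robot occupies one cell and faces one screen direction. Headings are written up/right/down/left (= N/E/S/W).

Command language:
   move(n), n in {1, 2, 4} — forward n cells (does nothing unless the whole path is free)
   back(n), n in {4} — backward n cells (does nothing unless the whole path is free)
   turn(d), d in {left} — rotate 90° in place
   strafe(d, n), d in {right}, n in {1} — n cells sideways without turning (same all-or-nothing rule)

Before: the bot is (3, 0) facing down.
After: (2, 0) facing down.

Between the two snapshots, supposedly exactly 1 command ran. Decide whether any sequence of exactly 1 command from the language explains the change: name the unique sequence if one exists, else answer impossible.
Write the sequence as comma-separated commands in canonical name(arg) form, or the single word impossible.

strafe(right, 1)

key: still facing S — the one step turns nothing
from: (3, 0) facing down
step 1 (strafe(right, 1)): (2, 0) facing down
no rival 1-sequence matches.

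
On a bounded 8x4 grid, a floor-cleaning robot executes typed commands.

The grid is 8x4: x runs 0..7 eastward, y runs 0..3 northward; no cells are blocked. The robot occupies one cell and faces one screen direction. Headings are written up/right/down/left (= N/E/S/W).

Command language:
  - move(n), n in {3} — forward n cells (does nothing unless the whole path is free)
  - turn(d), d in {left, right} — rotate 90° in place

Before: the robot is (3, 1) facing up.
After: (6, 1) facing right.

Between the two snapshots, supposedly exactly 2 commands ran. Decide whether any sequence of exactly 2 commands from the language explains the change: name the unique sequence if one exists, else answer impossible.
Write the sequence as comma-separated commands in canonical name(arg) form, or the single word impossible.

key: cell and facing (now E) both changed — the 2 commands mix motion and turning
start: (3, 1) facing up
t=1 turn(right) ⇒ (3, 1) facing right
t=2 move(3) ⇒ (6, 1) facing right
no rival 2-sequence matches.

turn(right), move(3)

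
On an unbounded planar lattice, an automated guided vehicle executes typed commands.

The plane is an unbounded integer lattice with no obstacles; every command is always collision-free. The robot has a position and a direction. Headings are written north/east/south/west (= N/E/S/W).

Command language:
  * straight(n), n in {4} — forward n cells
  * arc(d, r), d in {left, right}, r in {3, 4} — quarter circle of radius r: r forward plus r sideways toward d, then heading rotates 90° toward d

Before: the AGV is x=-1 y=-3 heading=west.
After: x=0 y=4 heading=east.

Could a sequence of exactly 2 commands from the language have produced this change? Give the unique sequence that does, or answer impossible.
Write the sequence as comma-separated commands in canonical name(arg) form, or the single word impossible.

key: position moved to (0,4) AND the heading swung to E — translation plus rotation needed
initial: x=-1 y=-3 heading=west
step 1 (arc(right, 3)): x=-4 y=0 heading=north
step 2 (arc(right, 4)): x=0 y=4 heading=east
all 25 alternatives checked — unique.

arc(right, 3), arc(right, 4)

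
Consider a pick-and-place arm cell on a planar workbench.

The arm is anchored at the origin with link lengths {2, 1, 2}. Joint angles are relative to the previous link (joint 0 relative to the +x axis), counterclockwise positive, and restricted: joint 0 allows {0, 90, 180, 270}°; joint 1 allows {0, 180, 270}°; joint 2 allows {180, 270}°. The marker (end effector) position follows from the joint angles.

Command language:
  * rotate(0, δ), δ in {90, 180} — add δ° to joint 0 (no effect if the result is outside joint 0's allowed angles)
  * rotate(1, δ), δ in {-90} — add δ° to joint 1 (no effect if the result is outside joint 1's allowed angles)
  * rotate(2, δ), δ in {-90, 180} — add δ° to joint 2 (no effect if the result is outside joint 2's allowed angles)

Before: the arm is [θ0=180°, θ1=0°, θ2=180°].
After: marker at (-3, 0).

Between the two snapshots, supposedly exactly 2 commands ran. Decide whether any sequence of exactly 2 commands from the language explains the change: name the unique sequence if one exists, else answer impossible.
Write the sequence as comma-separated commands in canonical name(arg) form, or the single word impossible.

rotate(1, -90), rotate(1, -90)

from: [θ0=180°, θ1=0°, θ2=180°]
step 1 (rotate(1, -90)): [θ0=180°, θ1=270°, θ2=180°]
step 2 (rotate(1, -90)): [θ0=180°, θ1=180°, θ2=180°]
no other 2-command option fits: unique.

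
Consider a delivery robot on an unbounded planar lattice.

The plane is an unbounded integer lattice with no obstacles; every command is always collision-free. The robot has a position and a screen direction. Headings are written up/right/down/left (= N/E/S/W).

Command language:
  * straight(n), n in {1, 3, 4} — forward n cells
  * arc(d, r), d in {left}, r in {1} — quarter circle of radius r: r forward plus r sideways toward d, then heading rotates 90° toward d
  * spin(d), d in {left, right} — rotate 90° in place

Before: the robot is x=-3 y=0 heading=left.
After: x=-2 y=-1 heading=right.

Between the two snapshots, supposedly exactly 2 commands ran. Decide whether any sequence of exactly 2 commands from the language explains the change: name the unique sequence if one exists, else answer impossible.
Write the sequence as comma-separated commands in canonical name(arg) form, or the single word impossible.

spin(left), arc(left, 1)

key: order matters: swapping spin(left) and arc(left, 1) lands elsewhere
t0: x=-3 y=0 heading=left
[1] after spin(left): x=-3 y=0 heading=down
[2] after arc(left, 1): x=-2 y=-1 heading=right
no rival 2-sequence matches.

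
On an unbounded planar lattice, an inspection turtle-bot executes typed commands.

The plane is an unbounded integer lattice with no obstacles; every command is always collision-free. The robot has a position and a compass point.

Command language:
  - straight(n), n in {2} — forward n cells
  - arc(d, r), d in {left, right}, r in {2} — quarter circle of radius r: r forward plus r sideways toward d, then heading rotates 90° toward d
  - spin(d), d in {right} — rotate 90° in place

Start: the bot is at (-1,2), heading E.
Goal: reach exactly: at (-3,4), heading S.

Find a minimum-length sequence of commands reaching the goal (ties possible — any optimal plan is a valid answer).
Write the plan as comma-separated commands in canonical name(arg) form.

initial: at (-1,2), heading E
step 1 (arc(left, 2)): at (1,4), heading N
step 2 (arc(left, 2)): at (-1,6), heading W
step 3 (arc(left, 2)): at (-3,4), heading S
nothing shorter than 3 reaches the goal.

arc(left, 2), arc(left, 2), arc(left, 2)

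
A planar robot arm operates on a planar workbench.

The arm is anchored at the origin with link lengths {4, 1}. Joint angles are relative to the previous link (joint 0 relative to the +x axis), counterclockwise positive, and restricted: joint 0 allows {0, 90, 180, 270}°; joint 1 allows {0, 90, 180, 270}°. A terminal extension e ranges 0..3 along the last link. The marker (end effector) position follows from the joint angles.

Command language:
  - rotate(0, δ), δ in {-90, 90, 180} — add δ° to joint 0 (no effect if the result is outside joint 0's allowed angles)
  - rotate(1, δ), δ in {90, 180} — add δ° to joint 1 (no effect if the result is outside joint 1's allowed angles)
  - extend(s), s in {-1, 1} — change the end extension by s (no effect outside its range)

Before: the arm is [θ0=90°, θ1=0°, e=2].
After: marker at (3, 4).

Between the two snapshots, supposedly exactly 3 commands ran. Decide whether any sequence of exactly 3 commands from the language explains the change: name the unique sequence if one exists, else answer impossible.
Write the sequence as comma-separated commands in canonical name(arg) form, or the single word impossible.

rotate(1, 90), rotate(1, 90), rotate(1, 90)

initial: [θ0=90°, θ1=0°, e=2]
[1] after rotate(1, 90): [θ0=90°, θ1=90°, e=2]
[2] after rotate(1, 90): [θ0=90°, θ1=180°, e=2]
[3] after rotate(1, 90): [θ0=90°, θ1=270°, e=2]
uniquely the one of 343 3-step routes that fits.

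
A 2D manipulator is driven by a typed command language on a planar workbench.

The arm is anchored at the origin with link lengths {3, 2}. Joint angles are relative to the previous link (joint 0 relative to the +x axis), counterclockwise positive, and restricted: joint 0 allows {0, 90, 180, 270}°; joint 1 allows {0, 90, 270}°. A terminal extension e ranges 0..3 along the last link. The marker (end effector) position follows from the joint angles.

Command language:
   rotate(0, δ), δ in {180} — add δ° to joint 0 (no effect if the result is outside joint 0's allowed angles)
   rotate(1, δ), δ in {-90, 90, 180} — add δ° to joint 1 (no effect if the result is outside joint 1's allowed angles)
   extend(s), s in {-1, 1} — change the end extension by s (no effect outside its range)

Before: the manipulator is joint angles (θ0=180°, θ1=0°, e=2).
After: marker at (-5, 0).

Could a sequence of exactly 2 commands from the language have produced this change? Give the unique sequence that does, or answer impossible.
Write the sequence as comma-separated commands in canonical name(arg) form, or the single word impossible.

extend(-1), extend(-1)

from: joint angles (θ0=180°, θ1=0°, e=2)
t=1 extend(-1) ⇒ joint angles (θ0=180°, θ1=0°, e=1)
t=2 extend(-1) ⇒ joint angles (θ0=180°, θ1=0°, e=0)
no other 2-command option fits: unique.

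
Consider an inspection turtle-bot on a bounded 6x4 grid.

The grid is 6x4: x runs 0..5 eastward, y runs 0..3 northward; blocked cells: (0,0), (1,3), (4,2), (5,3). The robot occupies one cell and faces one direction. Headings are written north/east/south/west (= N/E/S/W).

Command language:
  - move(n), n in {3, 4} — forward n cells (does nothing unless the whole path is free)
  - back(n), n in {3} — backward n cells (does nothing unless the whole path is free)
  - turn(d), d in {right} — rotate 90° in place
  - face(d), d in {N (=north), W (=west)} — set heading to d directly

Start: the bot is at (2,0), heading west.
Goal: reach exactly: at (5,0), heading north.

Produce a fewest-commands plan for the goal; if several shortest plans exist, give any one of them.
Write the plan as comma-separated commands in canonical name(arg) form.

from: at (2,0), heading west
[1] after back(3): at (5,0), heading west
[2] after turn(right): at (5,0), heading north
minimal: 2 command(s), checked below 2.

back(3), turn(right)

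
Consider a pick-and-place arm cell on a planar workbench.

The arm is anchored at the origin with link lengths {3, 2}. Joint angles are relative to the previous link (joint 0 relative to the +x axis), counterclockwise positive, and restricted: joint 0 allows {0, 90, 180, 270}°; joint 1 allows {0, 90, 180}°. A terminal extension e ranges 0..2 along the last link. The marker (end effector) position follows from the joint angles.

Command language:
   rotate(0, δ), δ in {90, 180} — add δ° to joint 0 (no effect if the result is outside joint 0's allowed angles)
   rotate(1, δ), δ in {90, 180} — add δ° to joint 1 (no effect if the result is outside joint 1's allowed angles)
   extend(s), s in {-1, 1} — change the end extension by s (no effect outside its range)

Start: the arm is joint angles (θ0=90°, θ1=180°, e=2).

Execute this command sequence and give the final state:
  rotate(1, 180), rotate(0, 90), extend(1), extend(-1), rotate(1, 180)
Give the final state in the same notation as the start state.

start: joint angles (θ0=90°, θ1=180°, e=2)
1. rotate(1, 180) → joint angles (θ0=90°, θ1=0°, e=2)
2. rotate(0, 90) → joint angles (θ0=180°, θ1=0°, e=2)
3. extend(1) → joint angles (θ0=180°, θ1=0°, e=2)
4. extend(-1) → joint angles (θ0=180°, θ1=0°, e=1)
5. rotate(1, 180) → joint angles (θ0=180°, θ1=180°, e=1)

joint angles (θ0=180°, θ1=180°, e=1)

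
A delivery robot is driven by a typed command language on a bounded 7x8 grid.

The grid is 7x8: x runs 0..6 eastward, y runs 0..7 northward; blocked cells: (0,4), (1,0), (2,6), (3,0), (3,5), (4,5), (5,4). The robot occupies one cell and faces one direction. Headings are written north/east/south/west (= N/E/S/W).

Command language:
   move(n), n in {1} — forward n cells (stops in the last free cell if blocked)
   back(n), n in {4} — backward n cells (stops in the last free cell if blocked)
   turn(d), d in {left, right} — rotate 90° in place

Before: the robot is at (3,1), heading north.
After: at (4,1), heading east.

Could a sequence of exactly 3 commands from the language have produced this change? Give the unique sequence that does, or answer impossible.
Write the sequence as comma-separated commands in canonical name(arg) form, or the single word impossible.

back(4), turn(right), move(1)

key: order matters: swapping back(4) and move(1) lands elsewhere
initial: at (3,1), heading north
[1] after back(4): at (3,1), heading north
[2] after turn(right): at (3,1), heading east
[3] after move(1): at (4,1), heading east
no other 3-command option fits: unique.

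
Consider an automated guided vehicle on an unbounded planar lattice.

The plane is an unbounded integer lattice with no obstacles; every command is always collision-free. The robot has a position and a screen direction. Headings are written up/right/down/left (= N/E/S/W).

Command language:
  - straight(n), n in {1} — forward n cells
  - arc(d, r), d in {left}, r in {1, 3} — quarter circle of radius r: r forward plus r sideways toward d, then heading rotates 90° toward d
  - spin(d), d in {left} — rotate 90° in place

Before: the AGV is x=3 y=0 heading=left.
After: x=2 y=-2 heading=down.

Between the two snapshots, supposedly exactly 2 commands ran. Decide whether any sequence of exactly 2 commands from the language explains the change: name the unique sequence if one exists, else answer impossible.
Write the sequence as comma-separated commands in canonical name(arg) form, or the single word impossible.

arc(left, 1), straight(1)

key: cell and facing (now S) both changed — the 2 commands mix motion and turning
from: x=3 y=0 heading=left
step 1 (arc(left, 1)): x=2 y=-1 heading=down
step 2 (straight(1)): x=2 y=-2 heading=down
uniquely the one of 16 2-step routes that fits.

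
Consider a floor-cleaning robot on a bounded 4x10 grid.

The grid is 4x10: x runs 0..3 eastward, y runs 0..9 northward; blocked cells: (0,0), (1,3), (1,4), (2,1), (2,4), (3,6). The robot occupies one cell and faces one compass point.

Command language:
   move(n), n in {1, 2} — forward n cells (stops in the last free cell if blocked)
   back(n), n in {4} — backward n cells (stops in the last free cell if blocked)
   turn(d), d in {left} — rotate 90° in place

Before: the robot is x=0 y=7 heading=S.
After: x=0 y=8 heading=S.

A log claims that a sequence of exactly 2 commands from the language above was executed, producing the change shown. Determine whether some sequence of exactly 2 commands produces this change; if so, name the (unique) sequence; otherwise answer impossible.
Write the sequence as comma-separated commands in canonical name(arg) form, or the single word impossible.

back(4), move(1)

key: back(4) runs into the grid edge before its full distance
begin: x=0 y=7 heading=S
step 1 (back(4)): x=0 y=9 heading=S
step 2 (move(1)): x=0 y=8 heading=S
all 16 alternatives checked — unique.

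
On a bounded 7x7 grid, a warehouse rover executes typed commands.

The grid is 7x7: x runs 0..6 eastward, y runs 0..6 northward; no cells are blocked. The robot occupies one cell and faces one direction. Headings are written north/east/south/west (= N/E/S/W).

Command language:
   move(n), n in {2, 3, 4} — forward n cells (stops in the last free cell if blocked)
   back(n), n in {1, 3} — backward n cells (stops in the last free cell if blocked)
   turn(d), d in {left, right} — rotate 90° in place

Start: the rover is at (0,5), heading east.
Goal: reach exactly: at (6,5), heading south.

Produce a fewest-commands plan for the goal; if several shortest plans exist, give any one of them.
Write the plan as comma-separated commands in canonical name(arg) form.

t0: at (0,5), heading east
t=1 move(2) ⇒ at (2,5), heading east
t=2 move(4) ⇒ at (6,5), heading east
t=3 turn(right) ⇒ at (6,5), heading south
shorter routes all fall short; 3 is best.

move(2), move(4), turn(right)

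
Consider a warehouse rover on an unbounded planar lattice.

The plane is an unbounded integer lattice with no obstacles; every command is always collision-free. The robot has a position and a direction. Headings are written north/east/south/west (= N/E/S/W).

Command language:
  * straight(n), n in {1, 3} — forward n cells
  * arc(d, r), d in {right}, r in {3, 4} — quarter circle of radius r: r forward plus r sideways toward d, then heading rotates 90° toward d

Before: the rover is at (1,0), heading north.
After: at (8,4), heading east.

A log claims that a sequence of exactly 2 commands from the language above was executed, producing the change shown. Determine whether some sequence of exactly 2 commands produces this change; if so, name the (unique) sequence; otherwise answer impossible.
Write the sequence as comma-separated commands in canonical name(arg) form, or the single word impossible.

arc(right, 4), straight(3)

key: position moved to (8,4) AND the heading swung to E — translation plus rotation needed
t0: at (1,0), heading north
step 1 (arc(right, 4)): at (5,4), heading east
step 2 (straight(3)): at (8,4), heading east
no other 2-command option fits: unique.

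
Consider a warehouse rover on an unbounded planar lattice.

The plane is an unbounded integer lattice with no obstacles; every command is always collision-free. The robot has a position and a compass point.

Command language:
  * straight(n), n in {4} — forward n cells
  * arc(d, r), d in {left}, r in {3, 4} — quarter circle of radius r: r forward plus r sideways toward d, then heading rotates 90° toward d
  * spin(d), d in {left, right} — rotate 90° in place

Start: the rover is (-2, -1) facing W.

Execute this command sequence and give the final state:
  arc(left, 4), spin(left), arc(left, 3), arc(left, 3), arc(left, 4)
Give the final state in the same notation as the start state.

initial: (-2, -1) facing W
[1] after arc(left, 4): (-6, -5) facing S
[2] after spin(left): (-6, -5) facing E
[3] after arc(left, 3): (-3, -2) facing N
[4] after arc(left, 3): (-6, 1) facing W
[5] after arc(left, 4): (-10, -3) facing S

(-10, -3) facing S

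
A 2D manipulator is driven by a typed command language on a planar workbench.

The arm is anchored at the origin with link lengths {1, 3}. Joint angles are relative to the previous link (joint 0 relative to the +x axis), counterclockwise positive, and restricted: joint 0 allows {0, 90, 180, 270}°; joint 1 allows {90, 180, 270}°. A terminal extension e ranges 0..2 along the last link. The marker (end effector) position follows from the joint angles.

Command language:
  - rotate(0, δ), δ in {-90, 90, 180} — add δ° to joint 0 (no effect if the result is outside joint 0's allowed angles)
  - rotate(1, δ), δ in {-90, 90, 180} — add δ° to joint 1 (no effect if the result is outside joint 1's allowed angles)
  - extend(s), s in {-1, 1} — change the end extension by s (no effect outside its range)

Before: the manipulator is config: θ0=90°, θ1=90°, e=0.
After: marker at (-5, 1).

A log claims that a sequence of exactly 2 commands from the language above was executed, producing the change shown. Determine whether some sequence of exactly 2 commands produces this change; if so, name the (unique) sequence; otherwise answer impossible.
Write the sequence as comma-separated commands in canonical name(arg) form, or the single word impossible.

from: config: θ0=90°, θ1=90°, e=0
1. extend(1) → config: θ0=90°, θ1=90°, e=1
2. extend(1) → config: θ0=90°, θ1=90°, e=2
all 64 alternatives checked — unique.

extend(1), extend(1)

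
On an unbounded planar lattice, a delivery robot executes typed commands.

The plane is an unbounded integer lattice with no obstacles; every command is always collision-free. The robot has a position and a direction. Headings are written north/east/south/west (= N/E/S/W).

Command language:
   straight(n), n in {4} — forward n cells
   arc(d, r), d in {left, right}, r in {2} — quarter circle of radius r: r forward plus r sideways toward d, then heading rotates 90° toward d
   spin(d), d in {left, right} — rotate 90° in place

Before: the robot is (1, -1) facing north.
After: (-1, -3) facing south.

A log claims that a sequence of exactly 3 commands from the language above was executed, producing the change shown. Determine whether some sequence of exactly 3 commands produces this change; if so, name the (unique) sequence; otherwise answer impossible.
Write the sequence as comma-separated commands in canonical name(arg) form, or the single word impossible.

arc(left, 2), spin(left), straight(4)

key: order matters: swapping arc(left, 2) and straight(4) lands elsewhere
initial: (1, -1) facing north
1. arc(left, 2) → (-1, 1) facing west
2. spin(left) → (-1, 1) facing south
3. straight(4) → (-1, -3) facing south
uniquely the one of 125 3-step routes that fits.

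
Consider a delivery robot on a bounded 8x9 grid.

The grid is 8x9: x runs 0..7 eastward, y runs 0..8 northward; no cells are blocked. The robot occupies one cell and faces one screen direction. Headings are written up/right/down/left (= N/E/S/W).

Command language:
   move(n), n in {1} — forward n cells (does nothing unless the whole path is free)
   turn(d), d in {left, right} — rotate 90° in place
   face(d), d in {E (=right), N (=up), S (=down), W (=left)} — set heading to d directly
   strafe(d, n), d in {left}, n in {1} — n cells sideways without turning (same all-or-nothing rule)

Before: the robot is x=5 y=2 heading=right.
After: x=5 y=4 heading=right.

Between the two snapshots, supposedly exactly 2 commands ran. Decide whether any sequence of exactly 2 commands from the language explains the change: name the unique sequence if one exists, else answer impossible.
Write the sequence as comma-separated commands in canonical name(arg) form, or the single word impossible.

key: still facing E at the end — nothing in the sequence rotates
from: x=5 y=2 heading=right
[1] after strafe(left, 1): x=5 y=3 heading=right
[2] after strafe(left, 1): x=5 y=4 heading=right
all 64 alternatives checked — unique.

strafe(left, 1), strafe(left, 1)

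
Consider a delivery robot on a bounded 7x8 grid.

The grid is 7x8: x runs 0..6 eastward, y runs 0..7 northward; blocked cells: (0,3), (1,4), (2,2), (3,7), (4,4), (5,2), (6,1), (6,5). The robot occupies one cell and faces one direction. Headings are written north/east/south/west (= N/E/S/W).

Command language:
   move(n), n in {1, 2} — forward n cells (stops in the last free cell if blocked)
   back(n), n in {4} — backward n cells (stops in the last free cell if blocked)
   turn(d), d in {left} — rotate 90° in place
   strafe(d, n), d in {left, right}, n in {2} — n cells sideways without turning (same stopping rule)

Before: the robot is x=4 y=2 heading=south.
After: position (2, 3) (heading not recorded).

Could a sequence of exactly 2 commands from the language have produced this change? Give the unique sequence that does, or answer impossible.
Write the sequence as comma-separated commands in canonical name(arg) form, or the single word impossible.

key: back(4) is stopped early by the blocked cell at (4,4)
initial: x=4 y=2 heading=south
t=1 back(4) ⇒ x=4 y=3 heading=south
t=2 strafe(right, 2) ⇒ x=2 y=3 heading=south
no other 2-command option fits: unique.

back(4), strafe(right, 2)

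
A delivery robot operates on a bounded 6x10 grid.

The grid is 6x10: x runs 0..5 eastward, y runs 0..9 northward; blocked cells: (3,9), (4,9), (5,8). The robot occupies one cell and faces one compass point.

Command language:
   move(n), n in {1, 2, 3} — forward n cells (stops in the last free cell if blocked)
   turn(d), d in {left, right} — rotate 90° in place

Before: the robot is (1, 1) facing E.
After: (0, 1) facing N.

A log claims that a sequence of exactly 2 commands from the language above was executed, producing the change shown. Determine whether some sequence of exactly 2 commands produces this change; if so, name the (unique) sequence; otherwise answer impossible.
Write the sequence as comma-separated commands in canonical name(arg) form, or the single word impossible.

impossible

checked all 2-command options: none fits.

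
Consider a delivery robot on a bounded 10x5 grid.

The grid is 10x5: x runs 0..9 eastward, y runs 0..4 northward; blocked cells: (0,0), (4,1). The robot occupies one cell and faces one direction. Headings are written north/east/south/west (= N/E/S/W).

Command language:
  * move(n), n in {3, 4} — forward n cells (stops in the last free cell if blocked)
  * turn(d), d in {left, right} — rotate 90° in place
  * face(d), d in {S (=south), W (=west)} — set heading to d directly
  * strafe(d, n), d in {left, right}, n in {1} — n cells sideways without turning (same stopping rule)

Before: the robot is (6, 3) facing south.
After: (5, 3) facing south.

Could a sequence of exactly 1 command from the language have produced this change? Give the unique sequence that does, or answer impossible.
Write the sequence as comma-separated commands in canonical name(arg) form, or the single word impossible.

strafe(right, 1)

key: heading stays S — the single command does not turn
begin: (6, 3) facing south
step 1 (strafe(right, 1)): (5, 3) facing south
all 8 alternatives checked — unique.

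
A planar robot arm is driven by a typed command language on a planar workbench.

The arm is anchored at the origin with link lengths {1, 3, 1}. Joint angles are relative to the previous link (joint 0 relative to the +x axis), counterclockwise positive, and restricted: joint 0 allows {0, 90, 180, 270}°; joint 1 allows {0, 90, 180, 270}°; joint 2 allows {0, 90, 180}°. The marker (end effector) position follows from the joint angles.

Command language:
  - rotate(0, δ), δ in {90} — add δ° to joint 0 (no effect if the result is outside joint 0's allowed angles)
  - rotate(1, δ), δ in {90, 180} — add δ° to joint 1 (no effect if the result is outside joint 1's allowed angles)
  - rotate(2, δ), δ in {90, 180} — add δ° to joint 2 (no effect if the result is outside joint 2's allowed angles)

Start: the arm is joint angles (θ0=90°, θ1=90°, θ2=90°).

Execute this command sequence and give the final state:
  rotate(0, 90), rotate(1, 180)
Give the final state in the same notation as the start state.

joint angles (θ0=180°, θ1=270°, θ2=90°)

start: joint angles (θ0=90°, θ1=90°, θ2=90°)
t=1 rotate(0, 90) ⇒ joint angles (θ0=180°, θ1=90°, θ2=90°)
t=2 rotate(1, 180) ⇒ joint angles (θ0=180°, θ1=270°, θ2=90°)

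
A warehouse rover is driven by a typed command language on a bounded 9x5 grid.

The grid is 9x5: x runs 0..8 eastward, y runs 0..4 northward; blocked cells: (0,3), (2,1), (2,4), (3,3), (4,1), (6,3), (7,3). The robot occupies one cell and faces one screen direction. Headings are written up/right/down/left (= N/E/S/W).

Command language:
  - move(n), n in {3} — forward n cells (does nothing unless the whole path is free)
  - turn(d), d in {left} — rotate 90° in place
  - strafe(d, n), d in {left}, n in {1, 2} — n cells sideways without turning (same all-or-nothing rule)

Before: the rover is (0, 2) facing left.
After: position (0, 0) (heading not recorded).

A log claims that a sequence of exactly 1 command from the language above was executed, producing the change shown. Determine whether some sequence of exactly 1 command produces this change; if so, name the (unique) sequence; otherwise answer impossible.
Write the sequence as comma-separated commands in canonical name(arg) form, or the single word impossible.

start: (0, 2) facing left
t=1 strafe(left, 2) ⇒ (0, 0) facing left
all 4 alternatives checked — unique.

strafe(left, 2)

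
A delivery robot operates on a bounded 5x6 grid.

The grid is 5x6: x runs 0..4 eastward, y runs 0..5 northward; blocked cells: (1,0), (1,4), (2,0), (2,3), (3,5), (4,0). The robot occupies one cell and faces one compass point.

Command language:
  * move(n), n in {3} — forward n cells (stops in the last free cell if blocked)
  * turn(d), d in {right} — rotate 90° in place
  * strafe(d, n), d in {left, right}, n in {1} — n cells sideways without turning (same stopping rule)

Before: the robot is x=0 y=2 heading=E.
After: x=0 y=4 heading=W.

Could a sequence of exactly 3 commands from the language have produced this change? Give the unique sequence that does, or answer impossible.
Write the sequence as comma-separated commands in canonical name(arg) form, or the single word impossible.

every 3-command combo misses the target.

impossible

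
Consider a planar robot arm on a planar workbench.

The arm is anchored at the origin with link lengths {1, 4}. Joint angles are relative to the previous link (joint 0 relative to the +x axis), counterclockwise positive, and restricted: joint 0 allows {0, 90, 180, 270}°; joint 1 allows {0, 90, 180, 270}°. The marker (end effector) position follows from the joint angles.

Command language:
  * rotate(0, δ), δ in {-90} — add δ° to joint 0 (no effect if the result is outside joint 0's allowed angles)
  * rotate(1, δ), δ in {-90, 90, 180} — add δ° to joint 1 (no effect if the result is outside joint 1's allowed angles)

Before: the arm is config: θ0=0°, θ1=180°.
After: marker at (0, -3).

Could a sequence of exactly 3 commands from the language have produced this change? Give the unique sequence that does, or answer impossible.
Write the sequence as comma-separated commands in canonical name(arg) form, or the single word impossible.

t0: config: θ0=0°, θ1=180°
1. rotate(0, -90) → config: θ0=270°, θ1=180°
2. rotate(0, -90) → config: θ0=180°, θ1=180°
3. rotate(0, -90) → config: θ0=90°, θ1=180°
no other 3-command option fits: unique.

rotate(0, -90), rotate(0, -90), rotate(0, -90)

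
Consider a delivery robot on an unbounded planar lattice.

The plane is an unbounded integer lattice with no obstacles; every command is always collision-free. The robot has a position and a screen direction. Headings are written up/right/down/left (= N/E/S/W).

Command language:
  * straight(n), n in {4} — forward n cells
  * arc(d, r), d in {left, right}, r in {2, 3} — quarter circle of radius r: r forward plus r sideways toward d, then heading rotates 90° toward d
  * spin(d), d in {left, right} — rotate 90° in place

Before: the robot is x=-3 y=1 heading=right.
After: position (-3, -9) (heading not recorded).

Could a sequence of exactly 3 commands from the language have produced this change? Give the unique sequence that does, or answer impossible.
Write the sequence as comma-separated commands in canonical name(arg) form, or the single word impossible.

begin: x=-3 y=1 heading=right
step 1 (arc(right, 3)): x=0 y=-2 heading=down
step 2 (straight(4)): x=0 y=-6 heading=down
step 3 (arc(right, 3)): x=-3 y=-9 heading=left
uniquely the one of 343 3-step routes that fits.

arc(right, 3), straight(4), arc(right, 3)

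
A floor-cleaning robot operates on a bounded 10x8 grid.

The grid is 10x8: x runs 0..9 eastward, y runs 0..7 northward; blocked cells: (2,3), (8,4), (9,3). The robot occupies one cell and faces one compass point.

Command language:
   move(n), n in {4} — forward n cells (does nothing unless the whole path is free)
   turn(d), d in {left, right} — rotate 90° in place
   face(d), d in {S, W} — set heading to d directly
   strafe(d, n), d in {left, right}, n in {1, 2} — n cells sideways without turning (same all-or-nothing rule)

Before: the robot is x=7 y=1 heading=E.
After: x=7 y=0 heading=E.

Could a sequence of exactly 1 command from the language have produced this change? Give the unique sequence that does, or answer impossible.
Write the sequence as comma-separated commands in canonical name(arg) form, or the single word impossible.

key: heading stays E — the single command does not turn
from: x=7 y=1 heading=E
step 1 (strafe(right, 1)): x=7 y=0 heading=E
no other 1-command option fits: unique.

strafe(right, 1)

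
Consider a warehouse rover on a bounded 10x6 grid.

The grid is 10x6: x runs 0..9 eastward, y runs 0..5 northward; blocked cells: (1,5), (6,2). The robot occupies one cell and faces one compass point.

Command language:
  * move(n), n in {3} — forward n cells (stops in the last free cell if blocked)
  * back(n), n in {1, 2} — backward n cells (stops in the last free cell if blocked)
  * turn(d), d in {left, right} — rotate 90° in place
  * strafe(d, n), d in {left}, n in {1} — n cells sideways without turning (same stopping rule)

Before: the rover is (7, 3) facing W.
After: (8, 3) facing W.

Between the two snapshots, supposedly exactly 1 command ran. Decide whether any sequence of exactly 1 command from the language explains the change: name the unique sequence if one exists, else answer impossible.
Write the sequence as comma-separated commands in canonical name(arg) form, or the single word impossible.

key: still facing W — the one step turns nothing
t0: (7, 3) facing W
t=1 back(1) ⇒ (8, 3) facing W
all 6 alternatives checked — unique.

back(1)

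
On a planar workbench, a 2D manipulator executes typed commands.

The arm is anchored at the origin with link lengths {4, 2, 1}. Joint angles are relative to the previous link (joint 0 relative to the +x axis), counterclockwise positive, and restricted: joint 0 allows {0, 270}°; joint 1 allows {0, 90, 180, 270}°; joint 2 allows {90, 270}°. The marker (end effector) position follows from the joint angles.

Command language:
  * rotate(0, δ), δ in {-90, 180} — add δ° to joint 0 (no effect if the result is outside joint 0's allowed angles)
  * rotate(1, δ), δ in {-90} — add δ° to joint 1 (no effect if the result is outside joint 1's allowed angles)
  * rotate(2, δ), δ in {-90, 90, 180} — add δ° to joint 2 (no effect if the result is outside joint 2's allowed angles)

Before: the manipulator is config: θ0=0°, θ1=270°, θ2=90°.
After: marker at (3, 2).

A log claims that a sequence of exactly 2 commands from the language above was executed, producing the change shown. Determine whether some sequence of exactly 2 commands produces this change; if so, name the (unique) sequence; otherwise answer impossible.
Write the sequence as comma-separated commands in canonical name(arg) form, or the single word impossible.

from: config: θ0=0°, θ1=270°, θ2=90°
step 1 (rotate(1, -90)): config: θ0=0°, θ1=180°, θ2=90°
step 2 (rotate(1, -90)): config: θ0=0°, θ1=90°, θ2=90°
all 36 alternatives checked — unique.

rotate(1, -90), rotate(1, -90)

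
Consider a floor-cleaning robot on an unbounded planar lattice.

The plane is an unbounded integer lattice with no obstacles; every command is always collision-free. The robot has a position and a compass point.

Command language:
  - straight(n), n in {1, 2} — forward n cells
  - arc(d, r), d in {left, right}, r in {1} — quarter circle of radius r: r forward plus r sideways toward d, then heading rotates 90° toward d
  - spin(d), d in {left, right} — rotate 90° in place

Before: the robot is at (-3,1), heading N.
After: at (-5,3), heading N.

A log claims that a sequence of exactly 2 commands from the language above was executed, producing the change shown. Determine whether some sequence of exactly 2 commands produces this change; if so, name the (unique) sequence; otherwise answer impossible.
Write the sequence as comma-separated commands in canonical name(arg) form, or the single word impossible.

key: still facing N at the end — net rotation zero over 2 steps
t0: at (-3,1), heading N
[1] after arc(left, 1): at (-4,2), heading W
[2] after arc(right, 1): at (-5,3), heading N
no other 2-command option fits: unique.

arc(left, 1), arc(right, 1)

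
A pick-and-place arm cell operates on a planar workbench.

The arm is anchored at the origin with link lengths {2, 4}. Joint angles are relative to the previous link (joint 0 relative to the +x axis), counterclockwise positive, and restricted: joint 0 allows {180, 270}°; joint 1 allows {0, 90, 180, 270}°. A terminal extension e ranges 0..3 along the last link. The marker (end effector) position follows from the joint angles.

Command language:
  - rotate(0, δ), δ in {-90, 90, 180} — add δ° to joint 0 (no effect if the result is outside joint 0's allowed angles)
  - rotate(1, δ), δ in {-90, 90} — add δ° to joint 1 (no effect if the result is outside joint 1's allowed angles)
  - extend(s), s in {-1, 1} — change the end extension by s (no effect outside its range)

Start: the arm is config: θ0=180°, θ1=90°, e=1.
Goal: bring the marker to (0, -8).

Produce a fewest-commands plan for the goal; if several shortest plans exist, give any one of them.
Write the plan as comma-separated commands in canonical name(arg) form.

rotate(1, -90), rotate(0, 90), extend(1)

start: config: θ0=180°, θ1=90°, e=1
step 1 (rotate(1, -90)): config: θ0=180°, θ1=0°, e=1
step 2 (rotate(0, 90)): config: θ0=270°, θ1=0°, e=1
step 3 (extend(1)): config: θ0=270°, θ1=0°, e=2
minimal: 3 command(s), checked below 3.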